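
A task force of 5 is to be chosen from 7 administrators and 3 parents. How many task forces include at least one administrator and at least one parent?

With no constraint there are C(10,5) = 252 possible selections.
Subtract selections that omit an entire group: no administrators → C(3,5) = 0; no parents → C(7,5) = 21.
Both groups omitted at once is impossible, so 252 − 21 = 231.

231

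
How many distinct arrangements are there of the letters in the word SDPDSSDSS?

504

SDPDSSDSS has 9 letters with D appearing 3 times and S appearing 5 times.
So there are 9! / (5!·3!) = 504 distinguishable arrangements.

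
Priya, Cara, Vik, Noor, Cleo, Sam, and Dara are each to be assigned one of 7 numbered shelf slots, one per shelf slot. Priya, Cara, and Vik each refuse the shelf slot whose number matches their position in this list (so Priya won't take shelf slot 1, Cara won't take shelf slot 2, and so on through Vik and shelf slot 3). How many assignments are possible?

Let Aᵢ (for i ∈ {1, 2, 3}) be the placements that put person i in their forbidden shelf slot. Any j of these fix j positions, leaving (7−j)! ways to fill the rest, and there are C(3,j) ways to pick which j.
By inclusion–exclusion, the number of valid placements is Σ_{j=0}^{3} (−1)^j C(3,j)·(7−j)!.
Computing: 5040 − 2160 + 360 − 24 = 3216.

3216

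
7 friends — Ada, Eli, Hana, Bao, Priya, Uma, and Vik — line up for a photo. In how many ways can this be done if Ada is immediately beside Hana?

1440

Treat {Ada, Hana} as a single unit. There are 6 units to order, and the pair itself can be ordered 2 ways.
So the count is 2·(6)! = 1440.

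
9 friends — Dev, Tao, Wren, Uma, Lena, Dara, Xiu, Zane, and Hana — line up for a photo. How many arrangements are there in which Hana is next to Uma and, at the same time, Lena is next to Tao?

20160

Treat {Hana,Uma} as one block (2 orders) and {Lena,Tao} as another (2 orders).
That leaves 7 units to arrange: 2 × 2 × 7! = 4 × 5040 = 20160.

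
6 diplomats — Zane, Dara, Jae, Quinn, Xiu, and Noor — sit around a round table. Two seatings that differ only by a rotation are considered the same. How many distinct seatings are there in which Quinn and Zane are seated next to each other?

Treat {Quinn, Zane} as one unit (2 internal orders) and seat the resulting 5 units around the table: (4)! circular arrangements.
So 2 × (4)! = 2 × 24 = 48.

48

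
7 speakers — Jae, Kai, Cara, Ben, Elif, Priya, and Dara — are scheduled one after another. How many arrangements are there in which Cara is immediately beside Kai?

Glue Cara and Kai into one block (2 internal orders), leaving 6 units to arrange in a row.
That gives 2 × 6! = 2 × 720 = 1440.

1440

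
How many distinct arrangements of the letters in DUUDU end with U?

With the last slot taken by U, it remains to arrange the other 4 letters (DUDU).
Those 4 letters have D appearing twice and U appearing twice, giving (4)!/(2!·2!) = 6.

6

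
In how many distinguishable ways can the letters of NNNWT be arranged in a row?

The 5 letters of NNNWT have repeats: N appearing 3 times.
Dividing 5! = 120 by 3! = 6 for the repeated letters gives 20.

20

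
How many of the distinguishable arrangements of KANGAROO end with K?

With the last slot taken by K, it remains to arrange the other 7 letters (ANGAROO).
Those 7 letters have A appearing twice and O appearing twice, giving (7)!/(2!·2!) = 1260.

1260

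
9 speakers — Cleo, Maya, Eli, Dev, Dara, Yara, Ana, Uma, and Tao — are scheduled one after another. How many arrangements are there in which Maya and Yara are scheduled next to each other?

Place the 7 others and the Maya-Yara pair as 8 objects in a line; the pair has 2 internal arrangements.
So the count is 2·(8)! = 80640.

80640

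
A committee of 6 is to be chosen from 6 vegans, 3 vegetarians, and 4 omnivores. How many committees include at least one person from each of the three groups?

Unrestricted: C(13,6) = 1716 ways to pick any 6 of the 13.
Selections missing a whole group: no vegans → C(7,6) = 7; no vegetarians → C(10,6) = 210; no omnivores → C(9,6) = 84.
Add back selections omitting two groups (i.e. drawn from a single group): C(6,6) + C(3,6) + C(4,6) = 1.
By inclusion–exclusion: 1716 − 301 + 1 = 1416.

1416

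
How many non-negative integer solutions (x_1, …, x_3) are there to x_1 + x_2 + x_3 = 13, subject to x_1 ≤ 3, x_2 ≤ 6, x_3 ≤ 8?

14

By stars and bars, unrestricted non-negative solutions to x_1+…+x_3 = 13 number C(13+2,2) = 105.
Subtract solutions that violate a single cap (substitute x_i' = x_i − (cap_i+1)): x_1 ≥ 4 gives C(11,2) = 55; x_2 ≥ 7 gives C(8,2) = 28; x_3 ≥ 9 gives C(6,2) = 15. Together 98.
Add back pairs where two caps are both exceeded: 6 + 1 + 0 = 7.
By inclusion–exclusion the count is 105 − 98 + 7 = 14.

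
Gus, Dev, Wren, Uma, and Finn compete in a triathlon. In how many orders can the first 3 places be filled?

This is an ordered selection of 3 from 5: P(5,3).
That gives 5 × 4 × 3 = 60.

60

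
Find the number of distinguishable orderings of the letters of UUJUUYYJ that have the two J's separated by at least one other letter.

There are 8!/(4!·2!·2!) = 420 arrangements of UUJUUYYJ in total.
Arrangements with the J's together: treat JJ as one letter, giving (7)!/(4!·2!) = 105.
Subtracting, 420 − 105 = 315 arrangements keep the J's apart.

315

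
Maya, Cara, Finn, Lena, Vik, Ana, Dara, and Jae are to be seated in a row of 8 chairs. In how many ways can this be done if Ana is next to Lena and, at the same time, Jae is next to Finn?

2880

Treat {Ana,Lena} as one block (2 orders) and {Jae,Finn} as another (2 orders).
That leaves 6 units to arrange: 2 × 2 × 6! = 4 × 720 = 2880.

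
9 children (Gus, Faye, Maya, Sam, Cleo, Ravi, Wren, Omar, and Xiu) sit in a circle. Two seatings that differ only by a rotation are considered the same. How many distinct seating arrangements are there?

40320

Seat Gus anywhere (absorbing the rotational symmetry), then permute the other 8: (8)! = 40320.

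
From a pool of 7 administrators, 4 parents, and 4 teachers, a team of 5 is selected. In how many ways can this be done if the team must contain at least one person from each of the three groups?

2044

Unrestricted: C(15,5) = 3003 ways to pick any 5 of the 15.
Selections missing a whole group: no administrators → C(8,5) = 56; no parents → C(11,5) = 462; no teachers → C(11,5) = 462.
Add back selections omitting two groups (i.e. drawn from a single group): C(7,5) + C(4,5) + C(4,5) = 21.
By inclusion–exclusion: 3003 − 980 + 21 = 2044.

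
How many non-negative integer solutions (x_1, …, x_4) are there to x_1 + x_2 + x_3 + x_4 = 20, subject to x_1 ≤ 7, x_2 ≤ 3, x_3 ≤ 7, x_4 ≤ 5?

10

Without the upper bounds there are C(23,3) = 1771 ways to split 20 among 4 variables.
Subtract solutions that violate a single cap (substitute x_i' = x_i − (cap_i+1)): x_1 ≥ 8 gives C(15,3) = 455; x_2 ≥ 4 gives C(19,3) = 969; x_3 ≥ 8 gives C(15,3) = 455; x_4 ≥ 6 gives C(17,3) = 680. Together 2559.
Add back pairs where two caps are both exceeded: 165 + 35 + 84 + 165 + 286 + 84 = 819.
Subtract triples: 1 + 10 + 0 + 10 = 21.
By inclusion–exclusion the count is 1771 − 2559 + 819 − 21 = 10.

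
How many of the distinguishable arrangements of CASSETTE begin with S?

1260

Fix S in the first position and arrange the remaining 7 letters.
Those 7 letters have E appearing twice and T appearing twice, giving (7)!/(2!·2!) = 1260.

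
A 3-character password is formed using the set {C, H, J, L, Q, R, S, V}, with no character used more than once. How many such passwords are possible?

This is a permutation of 3 out of 8: P(8,3) = 8!/5!.
That product is 8 × 7 × 6 = 336.

336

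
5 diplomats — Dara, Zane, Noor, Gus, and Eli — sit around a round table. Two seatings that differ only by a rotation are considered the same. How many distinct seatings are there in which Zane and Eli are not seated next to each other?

12

All circular seatings of 5 people number (4)! = 24.
Those with Zane next to Eli: fuse the pair into one unit and seat 4 units around a circle — 2·(3)! = 12.
Subtracting, 24 − 12 = 12.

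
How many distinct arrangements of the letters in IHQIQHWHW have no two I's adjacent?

There are 9!/(3!·2!·2!·2!) = 7560 arrangements of IHQIQHWHW in total.
If the two I's are adjacent, glue them into one block, leaving 8 items to arrange: (8)!/(3!·2!·2!) = 1680 ways.
Hence 7560 − 1680 = 5880.

5880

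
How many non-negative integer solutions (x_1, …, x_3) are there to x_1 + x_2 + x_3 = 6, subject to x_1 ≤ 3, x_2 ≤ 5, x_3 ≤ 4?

18

Ignoring the caps, the number of non-negative solutions to x_1+…+x_3 = 6 is C(8,2) = 28.
Subtract solutions that violate a single cap (substitute x_i' = x_i − (cap_i+1)): x_1 ≥ 4 gives C(4,2) = 6; x_2 ≥ 6 gives C(2,2) = 1; x_3 ≥ 5 gives C(3,2) = 3. Together 10.
No two caps can be exceeded simultaneously, so the pair terms are all 0.
By inclusion–exclusion the count is 28 − 10 + 0 = 18.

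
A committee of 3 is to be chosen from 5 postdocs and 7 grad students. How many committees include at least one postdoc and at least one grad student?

175

Total 3-person selections from all 12: C(12,3) = 220.
Selections missing a whole group: no postdocs → C(7,3) = 35; no grad students → C(5,3) = 10.
Both groups omitted at once is impossible, so 220 − 45 = 175.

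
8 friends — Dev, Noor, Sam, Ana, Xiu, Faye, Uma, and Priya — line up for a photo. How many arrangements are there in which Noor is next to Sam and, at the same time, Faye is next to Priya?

2880

Treat {Noor,Sam} as one block (2 orders) and {Faye,Priya} as another (2 orders).
That leaves 6 units to arrange: 2 × 2 × 6! = 4 × 720 = 2880.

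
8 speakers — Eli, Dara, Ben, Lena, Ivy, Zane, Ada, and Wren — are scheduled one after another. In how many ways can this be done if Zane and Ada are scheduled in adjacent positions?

Treat {Zane, Ada} as a single unit. There are 7 units to order, and the pair itself can be ordered 2 ways.
That gives 2 × 7! = 2 × 5040 = 10080.

10080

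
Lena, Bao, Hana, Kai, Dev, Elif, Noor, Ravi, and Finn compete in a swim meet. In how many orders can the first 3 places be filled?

504

This is an ordered selection of 3 from 9: P(9,3).
That gives 9 × 8 × 7 = 504.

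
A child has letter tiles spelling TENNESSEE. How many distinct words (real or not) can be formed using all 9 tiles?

Letter multiplicities in TENNESSEE: E×4, N×2, S×2, T×1.
Dividing 9! = 362880 by 4!·2!·2! = 96 for the repeated letters gives 3780.

3780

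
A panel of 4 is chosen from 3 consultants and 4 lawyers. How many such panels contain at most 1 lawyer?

4

Split by how many lawyers are chosen (0 through 1).
Sum: C(4,0)·C(3,4) + C(4,1)·C(3,3) = 0 + 4 = 4.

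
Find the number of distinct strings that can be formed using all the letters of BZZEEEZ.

The 7 letters of BZZEEEZ have repeats: E appearing 3 times and Z appearing 3 times.
So there are 7! / (3!·3!) = 140 distinguishable arrangements.

140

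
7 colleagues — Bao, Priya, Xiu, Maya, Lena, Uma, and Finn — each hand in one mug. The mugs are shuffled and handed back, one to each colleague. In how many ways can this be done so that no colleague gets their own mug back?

Count assignments avoiding every fixed point. For any j of the 7 colleagues fixed to their own mug, the other 7−j can be arranged in (7−j)! ways.
By inclusion–exclusion this is Σ_{j=0}^{7} (−1)^j C(7,j)·(7−j)!.
Computing: 5040 − 5040 + 2520 − 840 + 210 − 42 + 7 − 1 = 1854.

1854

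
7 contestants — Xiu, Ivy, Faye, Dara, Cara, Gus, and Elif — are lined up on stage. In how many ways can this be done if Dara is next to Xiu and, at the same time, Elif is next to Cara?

480

Treat {Dara,Xiu} as one block (2 orders) and {Elif,Cara} as another (2 orders).
That leaves 5 units to arrange: 2 × 2 × 5! = 4 × 120 = 480.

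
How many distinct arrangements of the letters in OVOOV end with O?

6

Fix O in the last position and arrange the remaining 4 letters.
Those 4 letters have O appearing twice and V appearing twice, giving (4)!/(2!·2!) = 6.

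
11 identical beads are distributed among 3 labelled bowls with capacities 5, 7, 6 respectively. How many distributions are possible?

32

By stars and bars, unrestricted non-negative solutions to x_1+…+x_3 = 11 number C(11+2,2) = 78.
Subtract solutions that violate a single cap (substitute x_i' = x_i − (cap_i+1)): x_1 ≥ 6 gives C(7,2) = 21; x_2 ≥ 8 gives C(5,2) = 10; x_3 ≥ 7 gives C(6,2) = 15. Together 46.
No two caps can be exceeded simultaneously, so the pair terms are all 0.
By inclusion–exclusion the count is 78 − 46 + 0 = 32.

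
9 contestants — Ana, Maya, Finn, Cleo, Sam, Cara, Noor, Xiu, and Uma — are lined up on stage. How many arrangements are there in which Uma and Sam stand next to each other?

80640

Treat {Uma, Sam} as a single unit. There are 8 units to order, and the pair itself can be ordered 2 ways.
So the count is 2·(8)! = 80640.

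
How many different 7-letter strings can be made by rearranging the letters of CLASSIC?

The 7 letters of CLASSIC have repeats: C appearing twice and S appearing twice.
So there are 7! / (2!·2!) = 1260 distinguishable arrangements.

1260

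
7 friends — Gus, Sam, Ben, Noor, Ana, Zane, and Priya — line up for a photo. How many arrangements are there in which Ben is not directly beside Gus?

3600

Of the 7! = 5040 arrangements, those with Ben and Gus adjacent number 2 × 6! = 1440 (treat the pair as a block with 2 internal orders).
So 5040 − 1440 = 3600 arrangements keep them apart.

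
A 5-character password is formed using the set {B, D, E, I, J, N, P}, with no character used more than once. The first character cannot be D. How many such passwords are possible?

2160

The first character has 7−1 = 6 choices (anything except D).
The remaining 4 characters are filled from the other 6 symbols without repetition: 6 × 5 × 4 × 3 = 360.
Total: 6 × 360 = 2160.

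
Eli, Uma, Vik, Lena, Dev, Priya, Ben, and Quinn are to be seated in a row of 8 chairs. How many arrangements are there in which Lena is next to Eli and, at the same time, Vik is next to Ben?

2880

Treat {Lena,Eli} as one block (2 orders) and {Vik,Ben} as another (2 orders).
That leaves 6 units to arrange: 2 × 2 × 6! = 4 × 720 = 2880.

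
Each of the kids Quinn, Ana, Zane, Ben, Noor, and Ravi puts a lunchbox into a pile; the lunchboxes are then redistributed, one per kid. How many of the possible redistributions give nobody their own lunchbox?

265

Count assignments avoiding every fixed point. For any j of the 6 kids fixed to their own lunchbox, the other 6−j can be arranged in (6−j)! ways.
By inclusion–exclusion this is Σ_{j=0}^{6} (−1)^j C(6,j)·(6−j)!.
Computing: 720 − 720 + 360 − 120 + 30 − 6 + 1 = 265.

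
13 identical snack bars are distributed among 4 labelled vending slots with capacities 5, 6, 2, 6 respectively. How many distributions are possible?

63

By stars and bars, unrestricted non-negative solutions to x_1+…+x_4 = 13 number C(13+3,3) = 560.
Subtract solutions that violate a single cap (substitute x_i' = x_i − (cap_i+1)): x_1 ≥ 6 gives C(10,3) = 120; x_2 ≥ 7 gives C(9,3) = 84; x_3 ≥ 3 gives C(13,3) = 286; x_4 ≥ 7 gives C(9,3) = 84. Together 574.
Add back pairs where two caps are both exceeded: 1 + 35 + 1 + 20 + 0 + 20 = 77.
By inclusion–exclusion the count is 560 − 574 + 77 = 63.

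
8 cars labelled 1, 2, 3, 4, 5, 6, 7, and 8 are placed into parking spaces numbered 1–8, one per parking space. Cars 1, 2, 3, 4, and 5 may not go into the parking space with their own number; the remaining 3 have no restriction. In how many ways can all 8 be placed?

Let Aᵢ (for 1 ≤ i ≤ 5) be the placements that put car i in its forbidden parking space. Any j of these fix j positions, leaving (8−j)! ways to fill the rest, and there are C(5,j) ways to pick which j.
By inclusion–exclusion, the number of valid placements is Σ_{j=0}^{5} (−1)^j C(5,j)·(8−j)!.
Computing: 40320 − 25200 + 7200 − 1200 + 120 − 6 = 21234.

21234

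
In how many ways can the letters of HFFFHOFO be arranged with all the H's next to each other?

Treat the 2 copies of H as a single block. The multiset to arrange is then {HH, F, F, F, F, O, O}, 7 items in all.
That gives (7)!/(4!·2!) = 105 arrangements.

105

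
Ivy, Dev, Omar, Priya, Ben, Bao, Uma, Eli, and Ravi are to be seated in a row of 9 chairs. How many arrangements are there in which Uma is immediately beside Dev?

Place the 7 others and the Uma-Dev pair as 8 objects in a line; the pair has 2 internal arrangements.
So the count is 2·(8)! = 80640.

80640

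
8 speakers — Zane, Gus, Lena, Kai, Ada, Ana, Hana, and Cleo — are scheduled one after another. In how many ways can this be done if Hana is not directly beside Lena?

30240

Of the 8! = 40320 arrangements, those with Hana and Lena adjacent number 2 × 7! = 10080 (treat the pair as a block with 2 internal orders).
So 40320 − 10080 = 30240 arrangements keep them apart.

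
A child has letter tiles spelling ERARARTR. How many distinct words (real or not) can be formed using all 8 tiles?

840

The 8 letters of ERARARTR have repeats: A appearing twice and R appearing 4 times.
The number of distinct arrangements is 8!/(4!·2!) = 40320/48 = 840.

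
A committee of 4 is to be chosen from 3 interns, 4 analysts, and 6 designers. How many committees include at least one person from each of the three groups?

360

Unrestricted: C(13,4) = 715 ways to pick any 4 of the 13.
Selections missing a whole group: no interns → C(10,4) = 210; no analysts → C(9,4) = 126; no designers → C(7,4) = 35.
Add back selections omitting two groups (i.e. drawn from a single group): C(3,4) + C(4,4) + C(6,4) = 16.
By inclusion–exclusion: 715 − 371 + 16 = 360.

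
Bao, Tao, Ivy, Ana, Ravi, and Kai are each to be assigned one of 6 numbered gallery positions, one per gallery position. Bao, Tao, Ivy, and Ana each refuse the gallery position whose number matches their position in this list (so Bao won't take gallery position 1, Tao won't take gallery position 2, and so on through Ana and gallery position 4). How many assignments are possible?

362

Let Aᵢ (for 1 ≤ i ≤ 4) be the placements that put person i in their forbidden gallery position. Any j of these fix j positions, leaving (6−j)! ways to fill the rest, and there are C(4,j) ways to pick which j.
By inclusion–exclusion, the number of valid placements is Σ_{j=0}^{4} (−1)^j C(4,j)·(6−j)!.
Computing: 720 − 480 + 144 − 24 + 2 = 362.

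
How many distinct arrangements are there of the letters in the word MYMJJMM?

105

Letter multiplicities in MYMJJMM: J×2, M×4, Y×1.
So there are 7! / (4!·2!) = 105 distinguishable arrangements.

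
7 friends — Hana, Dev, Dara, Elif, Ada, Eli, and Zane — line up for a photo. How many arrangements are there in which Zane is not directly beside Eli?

Of the 7! = 5040 arrangements, those with Zane and Eli adjacent number 2 × 6! = 1440 (treat the pair as a block with 2 internal orders).
So 5040 − 1440 = 3600 arrangements keep them apart.

3600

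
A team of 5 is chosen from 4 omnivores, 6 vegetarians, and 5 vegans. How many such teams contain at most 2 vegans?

Split by how many vegans are chosen (0 through 2).
Sum: C(5,0)·C(10,5) + C(5,1)·C(10,4) + C(5,2)·C(10,3) = 252 + 1050 + 1200 = 2502.

2502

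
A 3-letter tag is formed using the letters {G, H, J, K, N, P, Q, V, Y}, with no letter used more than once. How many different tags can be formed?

This is a permutation of 3 out of 9: P(9,3) = 9!/6!.
9 × 8 × 7 = 504.

504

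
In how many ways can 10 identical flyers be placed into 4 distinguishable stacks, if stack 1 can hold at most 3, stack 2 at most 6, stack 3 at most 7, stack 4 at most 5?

Ignoring the caps, the number of non-negative solutions to x_1+…+x_4 = 10 is C(13,3) = 286.
Subtract solutions that violate a single cap (substitute x_i' = x_i − (cap_i+1)): x_1 ≥ 4 gives C(9,3) = 84; x_2 ≥ 7 gives C(6,3) = 20; x_3 ≥ 8 gives C(5,3) = 10; x_4 ≥ 6 gives C(7,3) = 35. Together 149.
Add back pairs where two caps are both exceeded: 0 + 0 + 1 + 0 + 0 + 0 = 1.
By inclusion–exclusion the count is 286 − 149 + 1 = 138.

138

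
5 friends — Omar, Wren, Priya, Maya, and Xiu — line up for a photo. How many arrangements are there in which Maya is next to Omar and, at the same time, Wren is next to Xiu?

24

Treat {Maya,Omar} as one block (2 orders) and {Wren,Xiu} as another (2 orders).
That leaves 3 units to arrange: 2 × 2 × 3! = 4 × 6 = 24.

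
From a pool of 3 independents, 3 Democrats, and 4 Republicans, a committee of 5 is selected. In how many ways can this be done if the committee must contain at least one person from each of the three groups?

204

Total 5-person selections from all 10: C(10,5) = 252.
Subtract selections that omit an entire group: no independents → C(7,5) = 21; no Democrats → C(7,5) = 21; no Republicans → C(6,5) = 6.
Add back selections omitting two groups (i.e. drawn from a single group): C(3,5) + C(3,5) + C(4,5) = 0.
By inclusion–exclusion: 252 − 48 + 0 = 204.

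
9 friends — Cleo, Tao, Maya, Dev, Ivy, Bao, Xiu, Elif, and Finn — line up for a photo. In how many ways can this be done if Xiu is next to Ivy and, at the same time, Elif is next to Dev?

20160

Treat {Xiu,Ivy} as one block (2 orders) and {Elif,Dev} as another (2 orders).
That leaves 7 units to arrange: 2 × 2 × 7! = 4 × 5040 = 20160.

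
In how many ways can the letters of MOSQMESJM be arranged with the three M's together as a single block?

Treat the 3 copies of M as a single block. The multiset to arrange is then {MMM, E, J, O, Q, S, S}, 7 items in all.
That gives (7)!/(2!) = 2520 arrangements.

2520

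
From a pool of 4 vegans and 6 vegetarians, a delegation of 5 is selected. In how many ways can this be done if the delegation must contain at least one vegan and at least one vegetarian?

With no constraint there are C(10,5) = 252 possible selections.
Selections missing a whole group: no vegans → C(6,5) = 6; no vegetarians → C(4,5) = 0.
Both groups omitted at once is impossible, so 252 − 6 = 246.

246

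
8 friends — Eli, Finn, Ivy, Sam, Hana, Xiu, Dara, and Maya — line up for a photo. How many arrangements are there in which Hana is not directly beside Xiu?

30240

There are 8! = 40320 arrangements in all. If Hana and Xiu are adjacent, merging them into one block gives 2·(7)! = 10080 arrangements.
So 40320 − 10080 = 30240 arrangements keep them apart.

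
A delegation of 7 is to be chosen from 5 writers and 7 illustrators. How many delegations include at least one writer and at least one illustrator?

791

Total 7-person selections from all 12: C(12,7) = 792.
Subtract selections that omit an entire group: no writers → C(7,7) = 1; no illustrators → C(5,7) = 0.
Both groups omitted at once is impossible, so 792 − 1 = 791.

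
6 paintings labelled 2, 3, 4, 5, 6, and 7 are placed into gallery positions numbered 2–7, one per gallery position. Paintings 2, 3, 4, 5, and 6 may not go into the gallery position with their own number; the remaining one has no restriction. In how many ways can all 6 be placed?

309

Let Aᵢ (for 2 ≤ i ≤ 6) be the placements that put painting i in its forbidden gallery position. Any j of these fix j positions, leaving (6−j)! ways to fill the rest, and there are C(5,j) ways to pick which j.
By inclusion–exclusion, the number of valid placements is Σ_{j=0}^{5} (−1)^j C(5,j)·(6−j)!.
Computing: 720 − 600 + 240 − 60 + 10 − 1 = 309.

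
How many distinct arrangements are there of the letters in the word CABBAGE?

Letter multiplicities in CABBAGE: A×2, B×2, C×1, E×1, G×1.
Dividing 7! = 5040 by 2!·2! = 4 for the repeated letters gives 1260.

1260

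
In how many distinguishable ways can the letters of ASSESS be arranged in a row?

30

Letter multiplicities in ASSESS: A×1, E×1, S×4.
The number of distinct arrangements is 6!/(4!) = 720/24 = 30.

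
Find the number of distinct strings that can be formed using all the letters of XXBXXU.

The 6 letters of XXBXXU have repeats: X appearing 4 times.
Dividing 6! = 720 by 4! = 24 for the repeated letters gives 30.

30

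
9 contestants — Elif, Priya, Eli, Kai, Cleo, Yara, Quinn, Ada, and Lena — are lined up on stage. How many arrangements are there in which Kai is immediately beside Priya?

Treat {Kai, Priya} as a single unit. There are 8 units to order, and the pair itself can be ordered 2 ways.
So the count is 2·(8)! = 80640.

80640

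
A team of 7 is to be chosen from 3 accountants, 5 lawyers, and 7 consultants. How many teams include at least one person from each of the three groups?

5516

With no constraint there are C(15,7) = 6435 possible selections.
Selections missing a whole group: no accountants → C(12,7) = 792; no lawyers → C(10,7) = 120; no consultants → C(8,7) = 8.
Add back selections omitting two groups (i.e. drawn from a single group): C(3,7) + C(5,7) + C(7,7) = 1.
By inclusion–exclusion: 6435 − 920 + 1 = 5516.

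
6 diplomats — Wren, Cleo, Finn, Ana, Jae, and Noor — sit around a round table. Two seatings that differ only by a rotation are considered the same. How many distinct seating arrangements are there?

120

Around a circle, 6 distinct people have 6!/6 = (5)! = 120 rotationally distinct seatings.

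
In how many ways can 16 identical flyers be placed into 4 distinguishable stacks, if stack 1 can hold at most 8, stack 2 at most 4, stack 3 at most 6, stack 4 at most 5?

105

Without the upper bounds there are C(19,3) = 969 ways to split 16 among 4 stacks.
Subtract solutions that violate a single cap (substitute x_i' = x_i − (cap_i+1)): x_1 ≥ 9 gives C(10,3) = 120; x_2 ≥ 5 gives C(14,3) = 364; x_3 ≥ 7 gives C(12,3) = 220; x_4 ≥ 6 gives C(13,3) = 286. Together 990.
Add back pairs where two caps are both exceeded: 10 + 1 + 4 + 35 + 56 + 20 = 126.
By inclusion–exclusion the count is 969 − 990 + 126 = 105.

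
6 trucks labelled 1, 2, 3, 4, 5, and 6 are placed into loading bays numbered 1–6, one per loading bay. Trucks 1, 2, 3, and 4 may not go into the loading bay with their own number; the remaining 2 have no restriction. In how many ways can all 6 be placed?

362

Let Aᵢ (for 1 ≤ i ≤ 4) be the placements that put truck i in its forbidden loading bay. Any j of these fix j positions, leaving (6−j)! ways to fill the rest, and there are C(4,j) ways to pick which j.
By inclusion–exclusion, the number of valid placements is Σ_{j=0}^{4} (−1)^j C(4,j)·(6−j)!.
Computing: 720 − 480 + 144 − 24 + 2 = 362.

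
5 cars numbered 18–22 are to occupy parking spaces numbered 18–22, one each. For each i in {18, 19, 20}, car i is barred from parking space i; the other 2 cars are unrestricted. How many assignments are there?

64

Let Aᵢ (for i ∈ {18, 19, 20}) be the placements that put car i in its forbidden parking space. Any j of these fix j positions, leaving (5−j)! ways to fill the rest, and there are C(3,j) ways to pick which j.
By inclusion–exclusion, the number of valid placements is Σ_{j=0}^{3} (−1)^j C(3,j)·(5−j)!.
Computing: 120 − 72 + 18 − 2 = 64.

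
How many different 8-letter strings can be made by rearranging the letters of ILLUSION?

Letter multiplicities in ILLUSION: I×2, L×2, N×1, O×1, S×1, U×1.
Dividing 8! = 40320 by 2!·2! = 4 for the repeated letters gives 10080.

10080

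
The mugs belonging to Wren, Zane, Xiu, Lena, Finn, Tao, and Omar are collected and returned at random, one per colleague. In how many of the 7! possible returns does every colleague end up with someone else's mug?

Count assignments avoiding every fixed point. For any j of the 7 colleagues fixed to their own mug, the other 7−j can be arranged in (7−j)! ways.
By inclusion–exclusion this is Σ_{j=0}^{7} (−1)^j C(7,j)·(7−j)!.
Computing: 5040 − 5040 + 2520 − 840 + 210 − 42 + 7 − 1 = 1854.

1854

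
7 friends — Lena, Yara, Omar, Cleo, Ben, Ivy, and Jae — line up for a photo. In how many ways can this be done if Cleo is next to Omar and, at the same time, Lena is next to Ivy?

Treat {Cleo,Omar} as one block (2 orders) and {Lena,Ivy} as another (2 orders).
That leaves 5 units to arrange: 2 × 2 × 5! = 4 × 120 = 480.

480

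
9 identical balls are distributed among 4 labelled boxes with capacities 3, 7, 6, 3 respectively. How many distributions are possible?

Ignoring the caps, the number of non-negative solutions to x_1+…+x_4 = 9 is C(12,3) = 220.
Subtract solutions that violate a single cap (substitute x_i' = x_i − (cap_i+1)): x_1 ≥ 4 gives C(8,3) = 56; x_2 ≥ 8 gives C(4,3) = 4; x_3 ≥ 7 gives C(5,3) = 10; x_4 ≥ 4 gives C(8,3) = 56. Together 126.
Add back pairs where two caps are both exceeded: 0 + 0 + 4 + 0 + 0 + 0 = 4.
By inclusion–exclusion the count is 220 − 126 + 4 = 98.

98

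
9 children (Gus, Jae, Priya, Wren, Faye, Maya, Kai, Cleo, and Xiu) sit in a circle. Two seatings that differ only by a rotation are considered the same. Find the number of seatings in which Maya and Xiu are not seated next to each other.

30240

Without the restriction there are (8)! = 40320 seatings.
Those with Maya next to Xiu: fuse the pair into one unit and seat 8 units around a circle — 2·(7)! = 10080.
Subtracting, 40320 − 10080 = 30240.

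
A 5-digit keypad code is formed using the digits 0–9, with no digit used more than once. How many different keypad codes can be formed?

Choose and order 5 of the 10 symbols: the first digit has 10 options, the next 9, and so on down to 6.
10 × 9 × 8 × 7 × 6 = 30240.

30240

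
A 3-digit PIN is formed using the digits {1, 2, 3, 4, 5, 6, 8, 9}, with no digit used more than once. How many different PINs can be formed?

With no repetition, fill the 3 digits in order: 8 choices, then 7, down to 6.
8 × 7 × 6 = 336.

336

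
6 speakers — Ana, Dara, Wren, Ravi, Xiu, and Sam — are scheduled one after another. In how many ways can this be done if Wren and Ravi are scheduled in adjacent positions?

Glue Wren and Ravi into one block (2 internal orders), leaving 5 units to arrange in a row.
So the count is 2·(5)! = 240.

240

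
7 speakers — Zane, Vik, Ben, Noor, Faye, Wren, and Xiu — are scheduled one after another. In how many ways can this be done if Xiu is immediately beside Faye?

Treat {Xiu, Faye} as a single unit. There are 6 units to order, and the pair itself can be ordered 2 ways.
That gives 2 × 6! = 2 × 720 = 1440.

1440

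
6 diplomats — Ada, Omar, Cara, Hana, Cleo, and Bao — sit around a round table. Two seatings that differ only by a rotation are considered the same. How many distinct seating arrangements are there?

120

Fix one person's seat to break rotational symmetry; the remaining 5 people can be arranged in (5)! = 120 ways.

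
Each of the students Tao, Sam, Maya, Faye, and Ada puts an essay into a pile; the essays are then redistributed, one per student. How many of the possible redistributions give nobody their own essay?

44

Let Aᵢ be the assignments in which student i gets their own essay. We want the size of the complement of A₁∪…∪A_5.
By inclusion–exclusion this is Σ_{j=0}^{5} (−1)^j C(5,j)·(5−j)!.
Computing: 120 − 120 + 60 − 20 + 5 − 1 = 44.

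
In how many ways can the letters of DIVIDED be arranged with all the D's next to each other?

Treat the 3 copies of D as a single block. The multiset to arrange is then {DDD, E, I, I, V}, 5 items in all.
That gives (5)!/(2!) = 60 arrangements.

60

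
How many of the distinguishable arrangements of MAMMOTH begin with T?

120

Fix T in the first position and arrange the remaining 6 letters.
Those 6 letters have M appearing 3 times, giving (6)!/(3!) = 120.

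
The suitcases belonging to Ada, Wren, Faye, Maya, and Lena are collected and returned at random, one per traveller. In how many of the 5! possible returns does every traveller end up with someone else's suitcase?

Count assignments avoiding every fixed point. For any j of the 5 travellers fixed to their own suitcase, the other 5−j can be arranged in (5−j)! ways.
By inclusion–exclusion this is Σ_{j=0}^{5} (−1)^j C(5,j)·(5−j)!.
Computing: 120 − 120 + 60 − 20 + 5 − 1 = 44.

44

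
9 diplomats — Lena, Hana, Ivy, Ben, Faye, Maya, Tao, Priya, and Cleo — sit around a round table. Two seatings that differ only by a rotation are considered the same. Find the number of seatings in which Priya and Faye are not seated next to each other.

30240

All circular seatings of 9 people number (8)! = 40320.
Those with Priya next to Faye: fuse the pair into one unit and seat 8 units around a circle — 2·(7)! = 10080.
Subtracting, 40320 − 10080 = 30240.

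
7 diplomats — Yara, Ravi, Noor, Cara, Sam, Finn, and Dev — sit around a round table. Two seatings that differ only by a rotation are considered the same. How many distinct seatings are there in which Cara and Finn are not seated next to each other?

480

All circular seatings of 7 people number (6)! = 720.
Those with Cara next to Finn: fuse the pair into one unit and seat 6 units around a circle — 2·(5)! = 240.
Subtracting, 720 − 240 = 480.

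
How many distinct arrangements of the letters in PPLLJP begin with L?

20

With the first slot taken by L, it remains to arrange the other 5 letters (PPLJP).
Those 5 letters have P appearing 3 times, giving (5)!/(3!) = 20.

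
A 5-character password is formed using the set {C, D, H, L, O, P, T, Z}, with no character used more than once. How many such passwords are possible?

6720

Choose and order 5 of the 8 symbols: the first character has 8 options, the next 7, and so on down to 4.
8 × 7 × 6 × 5 × 4 = 6720.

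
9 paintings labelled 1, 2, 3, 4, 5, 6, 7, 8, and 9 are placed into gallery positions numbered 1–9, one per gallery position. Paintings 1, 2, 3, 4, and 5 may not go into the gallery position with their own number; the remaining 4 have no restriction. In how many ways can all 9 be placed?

Let Aᵢ (for 1 ≤ i ≤ 5) be the placements that put painting i in its forbidden gallery position. Any j of these fix j positions, leaving (9−j)! ways to fill the rest, and there are C(5,j) ways to pick which j.
By inclusion–exclusion, the number of valid placements is Σ_{j=0}^{5} (−1)^j C(5,j)·(9−j)!.
Computing: 362880 − 201600 + 50400 − 7200 + 600 − 24 = 205056.

205056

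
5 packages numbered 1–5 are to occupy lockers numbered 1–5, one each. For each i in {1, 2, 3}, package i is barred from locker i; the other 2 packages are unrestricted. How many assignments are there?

Let Aᵢ (for i ∈ {1, 2, 3}) be the placements that put package i in its forbidden locker. Any j of these fix j positions, leaving (5−j)! ways to fill the rest, and there are C(3,j) ways to pick which j.
By inclusion–exclusion, the number of valid placements is Σ_{j=0}^{3} (−1)^j C(3,j)·(5−j)!.
Computing: 120 − 72 + 18 − 2 = 64.

64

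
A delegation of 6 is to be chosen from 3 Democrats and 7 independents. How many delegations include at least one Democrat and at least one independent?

203

Unrestricted: C(10,6) = 210 ways to pick any 6 of the 10.
Subtract selections that omit an entire group: no Democrats → C(7,6) = 7; no independents → C(3,6) = 0.
Both groups omitted at once is impossible, so 210 − 7 = 203.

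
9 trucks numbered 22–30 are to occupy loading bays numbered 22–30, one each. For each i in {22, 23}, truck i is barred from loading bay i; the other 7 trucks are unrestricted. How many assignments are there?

287280

Let Aᵢ (for i ∈ {22, 23}) be the placements that put truck i in its forbidden loading bay. Any j of these fix j positions, leaving (9−j)! ways to fill the rest, and there are C(2,j) ways to pick which j.
By inclusion–exclusion, the number of valid placements is Σ_{j=0}^{2} (−1)^j C(2,j)·(9−j)!.
Computing: 362880 − 80640 + 5040 = 287280.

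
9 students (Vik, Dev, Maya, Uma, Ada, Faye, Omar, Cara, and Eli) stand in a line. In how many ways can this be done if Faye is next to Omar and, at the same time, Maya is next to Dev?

20160

Treat {Faye,Omar} as one block (2 orders) and {Maya,Dev} as another (2 orders).
That leaves 7 units to arrange: 2 × 2 × 7! = 4 × 5040 = 20160.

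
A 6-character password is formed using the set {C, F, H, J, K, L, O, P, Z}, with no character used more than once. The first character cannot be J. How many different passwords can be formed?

53760

The first character has 9−1 = 8 choices (anything except J).
The remaining 5 characters are filled from the other 8 symbols without repetition: 8 × 7 × 6 × 5 × 4 = 6720.
Total: 8 × 6720 = 53760.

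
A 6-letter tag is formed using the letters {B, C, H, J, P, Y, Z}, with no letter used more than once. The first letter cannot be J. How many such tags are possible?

4320

The first letter has 7−1 = 6 choices (anything except J).
The remaining 5 letters are filled from the other 6 symbols without repetition: 6 × 5 × 4 × 3 × 2 = 720.
Total: 6 × 720 = 4320.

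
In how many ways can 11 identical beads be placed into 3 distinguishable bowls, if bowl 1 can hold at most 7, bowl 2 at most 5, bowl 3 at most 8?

41

Ignoring the caps, the number of non-negative solutions to x_1+…+x_3 = 11 is C(13,2) = 78.
Subtract solutions that violate a single cap (substitute x_i' = x_i − (cap_i+1)): x_1 ≥ 8 gives C(5,2) = 10; x_2 ≥ 6 gives C(7,2) = 21; x_3 ≥ 9 gives C(4,2) = 6. Together 37.
No two caps can be exceeded simultaneously, so the pair terms are all 0.
By inclusion–exclusion the count is 78 − 37 + 0 = 41.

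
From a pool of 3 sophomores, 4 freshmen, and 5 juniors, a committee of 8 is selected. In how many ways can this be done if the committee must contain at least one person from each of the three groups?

485

Unrestricted: C(12,8) = 495 ways to pick any 8 of the 12.
Selections missing a whole group: no sophomores → C(9,8) = 9; no freshmen → C(8,8) = 1; no juniors → C(7,8) = 0.
Add back selections omitting two groups (i.e. drawn from a single group): C(3,8) + C(4,8) + C(5,8) = 0.
By inclusion–exclusion: 495 − 10 + 0 = 485.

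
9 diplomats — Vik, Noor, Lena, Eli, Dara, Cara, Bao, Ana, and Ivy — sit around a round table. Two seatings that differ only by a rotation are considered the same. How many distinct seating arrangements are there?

Around a circle, 9 distinct people have 9!/9 = (8)! = 40320 rotationally distinct seatings.

40320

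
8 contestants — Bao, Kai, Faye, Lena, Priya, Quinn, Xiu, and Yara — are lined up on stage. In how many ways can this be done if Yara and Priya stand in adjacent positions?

10080

Glue Yara and Priya into one block (2 internal orders), leaving 7 units to arrange in a row.
That gives 2 × 7! = 2 × 5040 = 10080.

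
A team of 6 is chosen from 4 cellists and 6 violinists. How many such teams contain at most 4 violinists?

Split by how many violinists are chosen (0 through 4).
Sum: C(6,0)·C(4,6) + C(6,1)·C(4,5) + C(6,2)·C(4,4) + C(6,3)·C(4,3) + C(6,4)·C(4,2) = 0 + 0 + 15 + 80 + 90 = 185.

185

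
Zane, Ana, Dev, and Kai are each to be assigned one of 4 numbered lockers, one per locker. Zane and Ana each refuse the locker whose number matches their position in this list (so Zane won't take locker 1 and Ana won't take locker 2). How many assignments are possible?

Let Aᵢ (for i ∈ {1, 2}) be the placements that put person i in their forbidden locker. Any j of these fix j positions, leaving (4−j)! ways to fill the rest, and there are C(2,j) ways to pick which j.
By inclusion–exclusion, the number of valid placements is Σ_{j=0}^{2} (−1)^j C(2,j)·(4−j)!.
Computing: 24 − 12 + 2 = 14.

14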